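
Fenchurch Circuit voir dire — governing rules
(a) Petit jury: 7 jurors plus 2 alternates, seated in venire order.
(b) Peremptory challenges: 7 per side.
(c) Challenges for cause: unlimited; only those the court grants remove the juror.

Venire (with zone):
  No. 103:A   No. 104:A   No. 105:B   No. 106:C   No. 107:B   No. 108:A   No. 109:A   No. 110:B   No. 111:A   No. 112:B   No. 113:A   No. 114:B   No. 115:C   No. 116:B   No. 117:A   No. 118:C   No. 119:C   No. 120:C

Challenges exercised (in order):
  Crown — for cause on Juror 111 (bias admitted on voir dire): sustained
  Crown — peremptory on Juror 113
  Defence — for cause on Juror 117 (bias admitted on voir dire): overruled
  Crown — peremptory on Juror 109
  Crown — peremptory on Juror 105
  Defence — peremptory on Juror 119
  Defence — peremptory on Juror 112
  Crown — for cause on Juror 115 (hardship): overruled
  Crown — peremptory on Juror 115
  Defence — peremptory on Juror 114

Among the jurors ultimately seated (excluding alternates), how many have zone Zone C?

Removed: #105, #109, #111, #112, #113, #114, #115, #119.
Seated jurors 1–7: #103, #104, #106, #107, #108, #110, #116 (alternates #117, #118 not counted).
Of those, in Zone C: #106 → 1.

1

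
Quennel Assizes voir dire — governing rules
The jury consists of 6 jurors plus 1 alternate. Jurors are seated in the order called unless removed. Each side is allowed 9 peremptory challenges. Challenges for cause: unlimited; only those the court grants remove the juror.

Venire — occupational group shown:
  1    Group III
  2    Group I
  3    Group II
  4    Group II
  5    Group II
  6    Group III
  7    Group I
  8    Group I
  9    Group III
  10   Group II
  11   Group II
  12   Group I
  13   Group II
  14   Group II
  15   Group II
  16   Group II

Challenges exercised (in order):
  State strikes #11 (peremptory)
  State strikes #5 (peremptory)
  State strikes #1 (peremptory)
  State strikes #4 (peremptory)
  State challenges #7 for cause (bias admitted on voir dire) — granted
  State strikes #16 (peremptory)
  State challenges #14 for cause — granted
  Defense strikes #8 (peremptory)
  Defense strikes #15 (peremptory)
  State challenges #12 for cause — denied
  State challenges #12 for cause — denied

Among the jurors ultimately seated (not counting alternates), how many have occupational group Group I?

2

Removed: #1, #4, #5, #7, #8, #11, #14, #15, #16.
Seated jurors 1–6: #2, #3, #6, #9, #10, #12 (alternates #13 not counted).
Of those, in Group I: #2, #12 → 2.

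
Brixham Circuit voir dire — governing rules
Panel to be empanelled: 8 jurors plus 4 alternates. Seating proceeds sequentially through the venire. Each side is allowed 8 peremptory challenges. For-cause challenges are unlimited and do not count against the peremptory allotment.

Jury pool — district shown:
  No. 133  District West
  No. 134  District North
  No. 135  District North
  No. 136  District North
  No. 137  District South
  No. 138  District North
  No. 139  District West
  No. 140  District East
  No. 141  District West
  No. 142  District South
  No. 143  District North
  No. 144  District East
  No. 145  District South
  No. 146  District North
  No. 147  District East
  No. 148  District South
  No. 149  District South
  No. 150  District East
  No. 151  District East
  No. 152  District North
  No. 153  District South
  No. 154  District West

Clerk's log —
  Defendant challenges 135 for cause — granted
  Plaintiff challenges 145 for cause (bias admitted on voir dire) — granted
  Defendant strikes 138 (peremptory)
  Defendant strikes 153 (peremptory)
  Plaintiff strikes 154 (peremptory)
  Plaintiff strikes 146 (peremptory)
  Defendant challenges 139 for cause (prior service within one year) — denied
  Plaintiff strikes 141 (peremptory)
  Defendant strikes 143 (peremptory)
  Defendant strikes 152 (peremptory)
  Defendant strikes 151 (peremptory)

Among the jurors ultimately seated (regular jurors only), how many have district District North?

2

Removed: #135, #138, #141, #143, #145, #146, #151, #152, #153, #154.
Seated jurors 1–8: #133, #134, #136, #137, #139, #140, #142, #144 (alternates #147, #148, #149, #150 not counted).
Of those, in District North: #134, #136 → 2.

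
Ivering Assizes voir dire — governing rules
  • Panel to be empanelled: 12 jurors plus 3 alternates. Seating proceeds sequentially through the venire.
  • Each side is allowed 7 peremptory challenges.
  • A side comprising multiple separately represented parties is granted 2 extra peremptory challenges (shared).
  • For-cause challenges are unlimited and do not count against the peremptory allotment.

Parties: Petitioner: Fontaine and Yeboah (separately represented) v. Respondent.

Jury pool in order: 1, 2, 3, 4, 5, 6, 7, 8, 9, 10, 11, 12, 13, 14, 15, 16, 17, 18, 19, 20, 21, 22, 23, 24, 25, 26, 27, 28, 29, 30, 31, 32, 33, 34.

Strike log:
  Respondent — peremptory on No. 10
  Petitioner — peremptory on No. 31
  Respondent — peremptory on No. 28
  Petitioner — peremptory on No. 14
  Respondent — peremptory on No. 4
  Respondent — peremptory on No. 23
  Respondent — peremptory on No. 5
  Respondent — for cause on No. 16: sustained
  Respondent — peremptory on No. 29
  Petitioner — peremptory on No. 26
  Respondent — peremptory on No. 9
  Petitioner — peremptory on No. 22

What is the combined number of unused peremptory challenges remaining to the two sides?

Petitioner allotment: 7 base + 2 multi-party = 9. Respondent allotment: 7.
Petitioner peremptories used: #31, #14, #26, #22 — 4.
Respondent peremptories used: #10, #28, #4, #23, #5, #29, #9 — 7 (the for-cause on #16 doesn't count).
Remaining: (9 − 4) + (7 − 7) = 5.

5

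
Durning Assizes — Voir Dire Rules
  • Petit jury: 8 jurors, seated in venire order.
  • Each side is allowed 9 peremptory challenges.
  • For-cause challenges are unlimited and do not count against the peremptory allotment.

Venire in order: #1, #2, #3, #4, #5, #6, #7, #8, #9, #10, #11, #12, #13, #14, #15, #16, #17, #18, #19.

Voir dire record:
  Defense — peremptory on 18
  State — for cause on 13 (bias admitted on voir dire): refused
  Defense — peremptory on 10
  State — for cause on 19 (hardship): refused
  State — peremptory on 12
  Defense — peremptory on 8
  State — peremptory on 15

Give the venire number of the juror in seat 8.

9

Removed: #8, #10, #12, #15, #18. (#13, #19 stay — for-cause denied.)
Seating in order: seats 1–8 → #1, #2, #3, #4, #5, #6, #7, #9.
So seat 8 is #9.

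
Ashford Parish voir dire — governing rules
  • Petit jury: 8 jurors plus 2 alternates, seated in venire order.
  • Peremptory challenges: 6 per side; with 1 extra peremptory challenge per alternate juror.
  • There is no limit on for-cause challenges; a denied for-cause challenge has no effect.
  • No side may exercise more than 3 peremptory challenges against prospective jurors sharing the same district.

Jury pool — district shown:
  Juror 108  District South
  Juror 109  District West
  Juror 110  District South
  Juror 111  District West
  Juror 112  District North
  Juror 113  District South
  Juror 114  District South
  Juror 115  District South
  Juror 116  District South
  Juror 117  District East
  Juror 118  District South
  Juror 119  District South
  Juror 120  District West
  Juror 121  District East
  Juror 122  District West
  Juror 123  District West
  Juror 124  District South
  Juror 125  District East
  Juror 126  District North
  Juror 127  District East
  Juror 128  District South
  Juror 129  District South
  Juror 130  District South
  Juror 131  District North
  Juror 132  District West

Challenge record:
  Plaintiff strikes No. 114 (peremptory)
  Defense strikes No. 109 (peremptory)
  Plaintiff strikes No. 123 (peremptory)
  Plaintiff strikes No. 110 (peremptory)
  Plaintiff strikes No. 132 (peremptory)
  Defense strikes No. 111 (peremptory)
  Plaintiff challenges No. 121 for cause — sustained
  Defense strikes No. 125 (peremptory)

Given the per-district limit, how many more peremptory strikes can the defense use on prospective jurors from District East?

Defense peremptories so far: #109, #111, #125 — 3 of 8 used, 5 left overall.
Against District East: #125 — 1 used; per-district cap 3 leaves 2.
Binding limit: min(5, 2) = 2.

2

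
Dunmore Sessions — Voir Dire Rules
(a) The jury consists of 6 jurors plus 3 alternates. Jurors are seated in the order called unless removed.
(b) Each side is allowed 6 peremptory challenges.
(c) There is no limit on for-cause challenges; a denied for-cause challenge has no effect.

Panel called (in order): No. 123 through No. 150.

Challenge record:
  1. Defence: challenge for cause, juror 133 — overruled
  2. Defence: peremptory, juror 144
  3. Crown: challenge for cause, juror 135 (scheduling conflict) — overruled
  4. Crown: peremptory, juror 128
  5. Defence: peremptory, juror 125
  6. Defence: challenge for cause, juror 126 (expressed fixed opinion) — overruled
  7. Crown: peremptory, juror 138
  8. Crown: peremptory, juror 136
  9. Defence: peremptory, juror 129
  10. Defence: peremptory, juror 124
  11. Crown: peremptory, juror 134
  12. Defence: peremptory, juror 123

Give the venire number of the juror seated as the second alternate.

137

Removed: #123, #124, #125, #128, #129, #134, #136, #138, #144. (#126, #133, #135 stay — for-cause denied.)
Seating in order: seats 1–6 → #126, #127, #130, #131, #132, #133; alternates → #135, #137, #139.
So alternate 2 is #137.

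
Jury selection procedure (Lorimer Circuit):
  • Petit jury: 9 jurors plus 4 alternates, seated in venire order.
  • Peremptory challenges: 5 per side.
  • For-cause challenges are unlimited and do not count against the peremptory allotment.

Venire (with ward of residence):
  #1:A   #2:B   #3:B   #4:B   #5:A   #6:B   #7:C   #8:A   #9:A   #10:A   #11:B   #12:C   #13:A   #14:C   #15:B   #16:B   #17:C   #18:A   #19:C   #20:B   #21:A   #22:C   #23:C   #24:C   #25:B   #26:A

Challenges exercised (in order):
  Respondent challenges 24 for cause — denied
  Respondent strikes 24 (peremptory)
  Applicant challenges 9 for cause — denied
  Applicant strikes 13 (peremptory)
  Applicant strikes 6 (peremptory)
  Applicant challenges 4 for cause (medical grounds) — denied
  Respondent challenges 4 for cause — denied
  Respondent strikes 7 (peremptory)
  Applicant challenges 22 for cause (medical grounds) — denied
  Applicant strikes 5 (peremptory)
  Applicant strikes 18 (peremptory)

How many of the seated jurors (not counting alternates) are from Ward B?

4

Removed: #5, #6, #7, #13, #18, #24.
Seated jurors 1–9: #1, #2, #3, #4, #8, #9, #10, #11, #12 (alternates #14, #15, #16, #17 not counted).
Of those, in Ward B: #2, #3, #4, #11 → 4.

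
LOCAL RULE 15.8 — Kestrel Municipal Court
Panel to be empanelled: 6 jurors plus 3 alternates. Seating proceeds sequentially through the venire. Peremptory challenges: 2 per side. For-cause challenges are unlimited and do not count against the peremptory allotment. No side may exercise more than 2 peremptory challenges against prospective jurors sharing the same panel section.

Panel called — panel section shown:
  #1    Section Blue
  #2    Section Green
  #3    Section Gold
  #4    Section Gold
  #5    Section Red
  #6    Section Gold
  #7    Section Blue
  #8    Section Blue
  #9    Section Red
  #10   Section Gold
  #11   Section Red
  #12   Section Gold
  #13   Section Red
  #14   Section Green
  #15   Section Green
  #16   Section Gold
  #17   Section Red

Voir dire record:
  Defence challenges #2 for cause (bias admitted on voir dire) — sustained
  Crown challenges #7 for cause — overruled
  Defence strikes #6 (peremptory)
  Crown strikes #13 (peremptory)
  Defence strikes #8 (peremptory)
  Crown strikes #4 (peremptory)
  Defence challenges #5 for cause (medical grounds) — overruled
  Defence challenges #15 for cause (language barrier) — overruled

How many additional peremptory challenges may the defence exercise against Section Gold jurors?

Defence peremptories so far: #6, #8 — 2 of 2 used, 0 left overall.
Against Section Gold: #6 — 1 used; per-section cap 2 leaves 1.
Binding limit: min(0, 1) = 0.

0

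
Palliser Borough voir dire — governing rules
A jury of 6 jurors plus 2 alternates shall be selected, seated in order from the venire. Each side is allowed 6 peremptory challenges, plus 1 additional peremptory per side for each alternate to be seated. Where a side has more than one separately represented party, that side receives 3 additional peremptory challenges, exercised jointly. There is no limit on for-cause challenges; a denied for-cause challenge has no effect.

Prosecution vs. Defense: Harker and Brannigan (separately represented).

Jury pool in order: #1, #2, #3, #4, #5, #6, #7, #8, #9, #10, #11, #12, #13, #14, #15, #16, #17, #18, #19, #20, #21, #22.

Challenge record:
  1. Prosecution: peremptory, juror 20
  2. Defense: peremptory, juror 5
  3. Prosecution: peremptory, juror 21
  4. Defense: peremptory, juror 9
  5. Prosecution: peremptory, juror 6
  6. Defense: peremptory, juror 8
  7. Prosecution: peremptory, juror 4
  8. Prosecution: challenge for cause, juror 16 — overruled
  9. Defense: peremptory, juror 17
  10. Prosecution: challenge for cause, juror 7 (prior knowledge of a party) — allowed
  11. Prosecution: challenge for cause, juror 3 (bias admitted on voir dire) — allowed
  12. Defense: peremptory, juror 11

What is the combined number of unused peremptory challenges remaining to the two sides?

Prosecution allotment: 6 base + 1 × 2 alternates = 8. Defense allotment: 6 base + 1 × 2 alternates + 3 multi-party = 11.
Prosecution peremptories used: #20, #21, #6, #4 — 4 (for-cause on #16, #7, #3 don't count).
Defense peremptories used: #5, #9, #8, #17, #11 — 5.
Remaining: (8 − 4) + (11 − 5) = 10.

10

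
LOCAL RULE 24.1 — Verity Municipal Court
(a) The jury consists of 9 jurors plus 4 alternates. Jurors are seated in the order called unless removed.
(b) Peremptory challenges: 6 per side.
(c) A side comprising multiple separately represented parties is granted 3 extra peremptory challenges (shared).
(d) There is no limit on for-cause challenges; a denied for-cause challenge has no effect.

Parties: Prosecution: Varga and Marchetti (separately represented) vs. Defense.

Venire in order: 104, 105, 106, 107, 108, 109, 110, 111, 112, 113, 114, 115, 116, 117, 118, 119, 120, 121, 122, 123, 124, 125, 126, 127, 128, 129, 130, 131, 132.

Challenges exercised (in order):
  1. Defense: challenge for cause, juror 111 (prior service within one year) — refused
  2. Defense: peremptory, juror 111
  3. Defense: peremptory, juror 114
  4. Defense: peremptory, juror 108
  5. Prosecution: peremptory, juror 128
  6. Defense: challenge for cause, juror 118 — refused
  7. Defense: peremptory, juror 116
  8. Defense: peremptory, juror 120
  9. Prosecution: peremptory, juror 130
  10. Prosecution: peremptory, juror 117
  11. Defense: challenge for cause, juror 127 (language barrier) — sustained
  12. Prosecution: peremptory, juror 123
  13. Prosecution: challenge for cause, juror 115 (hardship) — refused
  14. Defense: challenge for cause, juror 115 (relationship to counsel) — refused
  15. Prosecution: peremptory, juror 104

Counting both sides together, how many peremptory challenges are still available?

5

Prosecution allotment: 6 base + 3 multi-party = 9. Defense allotment: 6.
Prosecution peremptories used: #128, #130, #117, #123, #104 — 5 (the for-cause on #115 doesn't count).
Defense peremptories used: #111, #114, #108, #116, #120 — 5 (for-cause on #111, #118, #127, #115 don't count).
Remaining: (9 − 5) + (6 − 5) = 5.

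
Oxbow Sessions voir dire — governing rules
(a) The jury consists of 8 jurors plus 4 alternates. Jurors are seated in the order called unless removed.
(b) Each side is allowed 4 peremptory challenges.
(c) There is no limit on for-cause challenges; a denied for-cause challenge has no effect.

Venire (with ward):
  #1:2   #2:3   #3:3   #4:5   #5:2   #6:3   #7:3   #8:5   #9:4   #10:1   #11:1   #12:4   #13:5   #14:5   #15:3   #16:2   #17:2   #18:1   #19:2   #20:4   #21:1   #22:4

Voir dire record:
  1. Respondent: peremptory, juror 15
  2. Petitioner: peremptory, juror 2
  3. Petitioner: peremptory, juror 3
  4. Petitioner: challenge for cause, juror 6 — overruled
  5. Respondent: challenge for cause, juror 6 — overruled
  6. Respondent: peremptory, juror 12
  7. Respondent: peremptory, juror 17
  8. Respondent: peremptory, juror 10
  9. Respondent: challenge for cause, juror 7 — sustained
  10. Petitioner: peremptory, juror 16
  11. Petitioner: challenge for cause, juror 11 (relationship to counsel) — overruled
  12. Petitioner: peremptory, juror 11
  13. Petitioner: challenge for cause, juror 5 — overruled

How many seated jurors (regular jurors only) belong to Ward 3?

Removed: #2, #3, #7, #10, #11, #12, #15, #16, #17.
Seated jurors 1–8: #1, #4, #5, #6, #8, #9, #13, #14 (alternates #18, #19, #20, #21 not counted).
Of those, in Ward 3: #6 → 1.

1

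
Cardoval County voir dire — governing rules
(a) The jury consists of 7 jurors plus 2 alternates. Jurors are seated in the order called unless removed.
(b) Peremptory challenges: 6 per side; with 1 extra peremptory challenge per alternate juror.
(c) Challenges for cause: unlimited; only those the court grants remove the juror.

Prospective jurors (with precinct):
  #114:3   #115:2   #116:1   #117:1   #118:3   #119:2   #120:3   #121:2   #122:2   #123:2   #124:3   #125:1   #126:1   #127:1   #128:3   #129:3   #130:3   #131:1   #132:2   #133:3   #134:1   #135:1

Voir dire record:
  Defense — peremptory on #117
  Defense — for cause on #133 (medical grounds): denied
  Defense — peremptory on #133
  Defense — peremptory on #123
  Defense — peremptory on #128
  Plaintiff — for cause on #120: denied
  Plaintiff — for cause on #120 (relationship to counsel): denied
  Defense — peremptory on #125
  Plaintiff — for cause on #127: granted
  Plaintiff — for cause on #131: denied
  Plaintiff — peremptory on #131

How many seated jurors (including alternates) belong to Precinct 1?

1

Removed: #117, #123, #125, #127, #128, #131, #133.
Seated (9 incl. alternates): #114, #115, #116, #118, #119, #120, #121, #122, #124.
Of those, in Precinct 1: #116 → 1.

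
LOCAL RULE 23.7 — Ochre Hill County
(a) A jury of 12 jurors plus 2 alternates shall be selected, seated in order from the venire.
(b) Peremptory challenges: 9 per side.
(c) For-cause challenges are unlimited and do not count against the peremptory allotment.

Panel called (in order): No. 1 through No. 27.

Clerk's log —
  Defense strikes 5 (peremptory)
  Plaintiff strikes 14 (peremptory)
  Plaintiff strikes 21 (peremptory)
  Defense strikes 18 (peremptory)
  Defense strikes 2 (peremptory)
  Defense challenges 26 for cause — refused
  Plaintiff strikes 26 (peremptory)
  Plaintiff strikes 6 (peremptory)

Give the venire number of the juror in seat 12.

16

Removed: #2, #5, #6, #14, #18, #21, #26.
Seating in order: seats 1–12 → #1, #3, #4, #7, #8, #9, #10, #11, #12, #13, #15, #16; alternates → #17, #19.
So seat 12 is #16.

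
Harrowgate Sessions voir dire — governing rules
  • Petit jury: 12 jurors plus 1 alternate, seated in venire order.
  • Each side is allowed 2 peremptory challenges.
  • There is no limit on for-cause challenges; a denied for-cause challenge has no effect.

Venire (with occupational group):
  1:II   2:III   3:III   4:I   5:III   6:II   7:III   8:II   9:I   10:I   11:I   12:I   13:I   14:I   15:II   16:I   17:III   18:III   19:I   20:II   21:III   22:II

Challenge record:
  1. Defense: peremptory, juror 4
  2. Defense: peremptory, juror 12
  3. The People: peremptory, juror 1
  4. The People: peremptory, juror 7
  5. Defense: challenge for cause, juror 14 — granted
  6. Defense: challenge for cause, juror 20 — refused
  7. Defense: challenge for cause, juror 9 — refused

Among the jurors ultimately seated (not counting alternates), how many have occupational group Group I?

Removed: #1, #4, #7, #12, #14.
Seated jurors 1–12: #2, #3, #5, #6, #8, #9, #10, #11, #13, #15, #16, #17 (alternates #18 not counted).
Of those, in Group I: #9, #10, #11, #13, #16 → 5.

5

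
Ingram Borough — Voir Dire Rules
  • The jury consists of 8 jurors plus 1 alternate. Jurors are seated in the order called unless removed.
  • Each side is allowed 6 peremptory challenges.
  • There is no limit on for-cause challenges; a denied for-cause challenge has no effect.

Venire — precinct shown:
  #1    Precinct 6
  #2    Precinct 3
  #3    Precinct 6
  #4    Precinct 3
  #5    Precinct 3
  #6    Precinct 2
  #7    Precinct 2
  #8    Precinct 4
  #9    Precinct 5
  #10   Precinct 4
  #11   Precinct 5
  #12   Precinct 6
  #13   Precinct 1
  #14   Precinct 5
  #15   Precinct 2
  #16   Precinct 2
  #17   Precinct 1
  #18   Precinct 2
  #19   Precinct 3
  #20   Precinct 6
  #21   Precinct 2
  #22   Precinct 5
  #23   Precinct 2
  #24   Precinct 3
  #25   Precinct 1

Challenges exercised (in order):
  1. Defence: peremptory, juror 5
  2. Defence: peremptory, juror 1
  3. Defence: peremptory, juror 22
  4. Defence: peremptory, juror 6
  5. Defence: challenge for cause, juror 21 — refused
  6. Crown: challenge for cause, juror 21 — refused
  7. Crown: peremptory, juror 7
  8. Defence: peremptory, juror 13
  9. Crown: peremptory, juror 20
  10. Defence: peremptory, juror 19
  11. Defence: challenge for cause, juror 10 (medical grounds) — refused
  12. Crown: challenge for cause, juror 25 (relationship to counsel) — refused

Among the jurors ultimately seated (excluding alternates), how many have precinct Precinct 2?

0

Removed: #1, #5, #6, #7, #13, #19, #20, #22.
Seated jurors 1–8: #2, #3, #4, #8, #9, #10, #11, #12 (alternates #14 not counted).
None of those are in Precinct 2 → 0.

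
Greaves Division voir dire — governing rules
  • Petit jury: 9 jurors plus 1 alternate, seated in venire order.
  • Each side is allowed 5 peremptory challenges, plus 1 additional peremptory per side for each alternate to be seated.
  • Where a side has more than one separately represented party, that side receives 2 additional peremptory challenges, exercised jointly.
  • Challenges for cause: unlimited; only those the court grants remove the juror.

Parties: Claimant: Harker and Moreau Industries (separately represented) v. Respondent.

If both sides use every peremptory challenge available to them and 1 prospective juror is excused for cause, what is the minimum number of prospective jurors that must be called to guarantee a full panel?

Seats to fill: 9 + 1 alternates = 10.
Peremptories — Claimant: 5 + 1×1 + 2 = 8; Respondent: 5 + 1×1 = 6; total 14.
For-cause removals: 1.
Minimum venire: 10 + 14 + 1 = 25.

25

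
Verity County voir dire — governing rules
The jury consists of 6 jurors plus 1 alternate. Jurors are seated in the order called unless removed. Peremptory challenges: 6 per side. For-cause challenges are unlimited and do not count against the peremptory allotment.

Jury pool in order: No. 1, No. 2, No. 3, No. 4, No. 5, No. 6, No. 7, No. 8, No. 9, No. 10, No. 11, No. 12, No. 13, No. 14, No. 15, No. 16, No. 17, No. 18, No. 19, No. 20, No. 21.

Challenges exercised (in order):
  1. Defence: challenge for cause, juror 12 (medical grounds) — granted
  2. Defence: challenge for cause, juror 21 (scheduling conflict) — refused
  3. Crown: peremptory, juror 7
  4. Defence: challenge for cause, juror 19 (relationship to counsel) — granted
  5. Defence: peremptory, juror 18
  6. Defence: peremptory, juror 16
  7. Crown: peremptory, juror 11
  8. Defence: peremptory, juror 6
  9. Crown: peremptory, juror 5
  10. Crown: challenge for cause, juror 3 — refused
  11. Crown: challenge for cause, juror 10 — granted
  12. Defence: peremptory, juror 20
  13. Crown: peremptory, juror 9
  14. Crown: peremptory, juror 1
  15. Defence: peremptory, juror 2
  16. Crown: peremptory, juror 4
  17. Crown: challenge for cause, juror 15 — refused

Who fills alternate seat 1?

21

Removed: #1, #2, #4, #5, #6, #7, #9, #10, #11, #12, #16, #18, #19, #20. (#3, #15, #21 stay — for-cause denied.)
Filling seats in venire order through position 7: #3, #8, #13, #14, #15, #17, #21.
So alternate 1 is #21.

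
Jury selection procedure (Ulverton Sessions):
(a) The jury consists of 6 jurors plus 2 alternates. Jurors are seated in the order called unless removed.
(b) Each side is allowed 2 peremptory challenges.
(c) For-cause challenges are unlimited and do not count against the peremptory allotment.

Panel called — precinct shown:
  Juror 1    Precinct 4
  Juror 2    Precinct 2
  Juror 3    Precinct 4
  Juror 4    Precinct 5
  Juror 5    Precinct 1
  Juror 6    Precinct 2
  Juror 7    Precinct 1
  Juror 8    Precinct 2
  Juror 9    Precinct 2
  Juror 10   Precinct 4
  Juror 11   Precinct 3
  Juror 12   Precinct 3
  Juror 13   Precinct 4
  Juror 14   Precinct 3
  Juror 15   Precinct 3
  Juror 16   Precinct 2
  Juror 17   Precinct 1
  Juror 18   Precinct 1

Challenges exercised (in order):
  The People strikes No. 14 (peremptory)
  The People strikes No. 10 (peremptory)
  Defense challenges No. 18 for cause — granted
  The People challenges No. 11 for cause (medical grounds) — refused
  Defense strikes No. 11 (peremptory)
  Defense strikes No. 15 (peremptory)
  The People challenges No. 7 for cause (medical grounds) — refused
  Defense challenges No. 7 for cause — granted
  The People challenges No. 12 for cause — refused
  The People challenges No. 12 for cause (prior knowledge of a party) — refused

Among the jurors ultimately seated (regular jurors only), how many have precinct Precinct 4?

2

Removed: #7, #10, #11, #14, #15, #18.
Seated jurors 1–6: #1, #2, #3, #4, #5, #6 (alternates #8, #9 not counted).
Of those, in Precinct 4: #1, #3 → 2.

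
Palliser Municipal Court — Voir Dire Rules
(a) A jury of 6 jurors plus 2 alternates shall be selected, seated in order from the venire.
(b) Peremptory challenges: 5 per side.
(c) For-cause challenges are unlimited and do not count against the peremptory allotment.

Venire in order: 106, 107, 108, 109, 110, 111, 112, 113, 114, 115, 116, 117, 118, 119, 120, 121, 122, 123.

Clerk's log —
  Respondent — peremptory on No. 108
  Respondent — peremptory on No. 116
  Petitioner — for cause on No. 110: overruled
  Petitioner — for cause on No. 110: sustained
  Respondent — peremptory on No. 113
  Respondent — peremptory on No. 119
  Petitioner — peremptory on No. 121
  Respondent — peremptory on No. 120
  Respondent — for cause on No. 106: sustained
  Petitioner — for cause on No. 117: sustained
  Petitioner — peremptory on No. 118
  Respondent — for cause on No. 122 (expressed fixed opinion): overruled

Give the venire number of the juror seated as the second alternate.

Removed: #106, #108, #110, #113, #116, #117, #118, #119, #120, #121. (#122 stays — for-cause denied.)
Seating in order: seats 1–6 → #107, #109, #111, #112, #114, #115; alternates → #122, #123.
So alternate 2 is #123.

123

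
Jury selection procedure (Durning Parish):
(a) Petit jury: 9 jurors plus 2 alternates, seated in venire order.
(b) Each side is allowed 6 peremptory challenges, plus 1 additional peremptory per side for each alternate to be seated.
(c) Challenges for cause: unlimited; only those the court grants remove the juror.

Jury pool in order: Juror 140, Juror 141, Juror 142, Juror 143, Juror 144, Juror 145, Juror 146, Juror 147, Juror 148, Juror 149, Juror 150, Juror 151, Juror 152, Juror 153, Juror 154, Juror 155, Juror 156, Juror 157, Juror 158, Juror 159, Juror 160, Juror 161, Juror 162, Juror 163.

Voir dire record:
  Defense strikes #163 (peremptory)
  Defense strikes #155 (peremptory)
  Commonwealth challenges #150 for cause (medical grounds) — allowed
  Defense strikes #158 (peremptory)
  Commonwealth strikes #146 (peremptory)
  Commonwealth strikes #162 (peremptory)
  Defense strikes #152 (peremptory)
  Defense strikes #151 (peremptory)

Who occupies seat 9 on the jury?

149

Removed: #146, #150, #151, #152, #155, #158, #162, #163.
Filling seats in venire order through position 9: #140, #141, #142, #143, #144, #145, #147, #148, #149.
So seat 9 is #149.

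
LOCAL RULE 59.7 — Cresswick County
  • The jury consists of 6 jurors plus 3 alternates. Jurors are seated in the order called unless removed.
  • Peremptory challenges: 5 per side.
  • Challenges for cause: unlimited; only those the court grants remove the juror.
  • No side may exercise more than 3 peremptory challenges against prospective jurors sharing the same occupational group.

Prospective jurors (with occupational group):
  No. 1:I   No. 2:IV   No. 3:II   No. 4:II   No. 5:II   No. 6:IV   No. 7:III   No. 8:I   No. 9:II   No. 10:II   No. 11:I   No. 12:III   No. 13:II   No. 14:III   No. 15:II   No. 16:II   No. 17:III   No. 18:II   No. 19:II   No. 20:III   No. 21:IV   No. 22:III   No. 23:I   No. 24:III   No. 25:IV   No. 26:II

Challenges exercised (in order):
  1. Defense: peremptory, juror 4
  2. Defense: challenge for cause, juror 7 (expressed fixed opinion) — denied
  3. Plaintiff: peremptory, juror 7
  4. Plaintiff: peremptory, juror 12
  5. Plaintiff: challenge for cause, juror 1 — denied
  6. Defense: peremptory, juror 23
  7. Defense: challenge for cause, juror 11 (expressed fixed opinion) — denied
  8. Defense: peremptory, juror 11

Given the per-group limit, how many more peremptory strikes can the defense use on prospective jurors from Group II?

2

Defense peremptories so far: #4, #23, #11 — 3 of 5 used, 2 left overall.
Against Group II: #4 — 1 used; per-group cap 3 leaves 2.
Binding limit: min(2, 2) = 2.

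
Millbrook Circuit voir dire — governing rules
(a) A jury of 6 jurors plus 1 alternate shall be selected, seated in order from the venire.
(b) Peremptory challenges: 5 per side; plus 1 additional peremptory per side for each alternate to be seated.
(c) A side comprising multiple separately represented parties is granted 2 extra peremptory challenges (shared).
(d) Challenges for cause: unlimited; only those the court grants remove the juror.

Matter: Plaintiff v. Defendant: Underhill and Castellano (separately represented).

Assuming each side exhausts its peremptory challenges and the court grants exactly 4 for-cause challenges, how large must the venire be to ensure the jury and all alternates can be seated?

Seats to fill: 6 + 1 alternates = 7.
Peremptories — Plaintiff: 5 + 1×1 = 6; Defendant: 5 + 1×1 + 2 = 8; total 14.
For-cause removals: 4.
Minimum venire: 7 + 14 + 4 = 25.

25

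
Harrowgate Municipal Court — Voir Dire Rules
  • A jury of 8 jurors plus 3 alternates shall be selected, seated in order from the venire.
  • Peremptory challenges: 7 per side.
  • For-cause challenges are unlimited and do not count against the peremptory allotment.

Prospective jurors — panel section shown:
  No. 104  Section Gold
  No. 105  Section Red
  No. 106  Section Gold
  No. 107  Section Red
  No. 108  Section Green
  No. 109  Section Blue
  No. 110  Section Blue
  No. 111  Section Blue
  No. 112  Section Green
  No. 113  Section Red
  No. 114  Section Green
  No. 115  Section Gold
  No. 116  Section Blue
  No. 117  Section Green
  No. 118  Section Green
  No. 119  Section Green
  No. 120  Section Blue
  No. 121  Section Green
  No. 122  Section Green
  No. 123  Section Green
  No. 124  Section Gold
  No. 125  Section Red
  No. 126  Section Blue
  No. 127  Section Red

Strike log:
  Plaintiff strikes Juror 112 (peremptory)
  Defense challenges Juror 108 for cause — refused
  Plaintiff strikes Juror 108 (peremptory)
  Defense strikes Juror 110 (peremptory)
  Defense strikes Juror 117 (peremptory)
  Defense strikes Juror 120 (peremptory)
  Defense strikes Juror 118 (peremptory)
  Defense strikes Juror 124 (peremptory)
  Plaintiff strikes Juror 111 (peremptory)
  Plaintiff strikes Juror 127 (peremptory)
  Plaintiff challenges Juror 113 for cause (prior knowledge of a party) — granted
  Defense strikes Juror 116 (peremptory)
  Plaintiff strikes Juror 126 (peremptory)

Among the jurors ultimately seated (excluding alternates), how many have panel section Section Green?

Removed: #108, #110, #111, #112, #113, #116, #117, #118, #120, #124, #126, #127.
Seated jurors 1–8: #104, #105, #106, #107, #109, #114, #115, #119 (alternates #121, #122, #123 not counted).
Of those, in Section Green: #114, #119 → 2.

2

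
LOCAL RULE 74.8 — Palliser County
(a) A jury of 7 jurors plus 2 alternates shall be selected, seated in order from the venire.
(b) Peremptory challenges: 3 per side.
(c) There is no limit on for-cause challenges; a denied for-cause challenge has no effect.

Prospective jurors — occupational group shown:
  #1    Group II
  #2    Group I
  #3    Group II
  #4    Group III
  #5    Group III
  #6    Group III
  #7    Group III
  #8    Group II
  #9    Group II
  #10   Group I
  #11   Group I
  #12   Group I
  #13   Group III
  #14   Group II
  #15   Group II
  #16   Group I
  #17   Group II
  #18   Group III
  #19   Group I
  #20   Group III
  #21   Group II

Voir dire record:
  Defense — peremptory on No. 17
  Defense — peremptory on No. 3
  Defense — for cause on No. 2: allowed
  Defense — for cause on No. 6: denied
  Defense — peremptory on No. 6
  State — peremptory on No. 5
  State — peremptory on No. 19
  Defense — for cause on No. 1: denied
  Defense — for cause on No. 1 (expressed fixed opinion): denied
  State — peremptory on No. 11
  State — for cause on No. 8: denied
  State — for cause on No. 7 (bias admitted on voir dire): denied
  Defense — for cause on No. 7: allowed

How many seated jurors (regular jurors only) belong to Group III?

Removed: #2, #3, #5, #6, #7, #11, #17, #19.
Seated jurors 1–7: #1, #4, #8, #9, #10, #12, #13 (alternates #14, #15 not counted).
Of those, in Group III: #4, #13 → 2.

2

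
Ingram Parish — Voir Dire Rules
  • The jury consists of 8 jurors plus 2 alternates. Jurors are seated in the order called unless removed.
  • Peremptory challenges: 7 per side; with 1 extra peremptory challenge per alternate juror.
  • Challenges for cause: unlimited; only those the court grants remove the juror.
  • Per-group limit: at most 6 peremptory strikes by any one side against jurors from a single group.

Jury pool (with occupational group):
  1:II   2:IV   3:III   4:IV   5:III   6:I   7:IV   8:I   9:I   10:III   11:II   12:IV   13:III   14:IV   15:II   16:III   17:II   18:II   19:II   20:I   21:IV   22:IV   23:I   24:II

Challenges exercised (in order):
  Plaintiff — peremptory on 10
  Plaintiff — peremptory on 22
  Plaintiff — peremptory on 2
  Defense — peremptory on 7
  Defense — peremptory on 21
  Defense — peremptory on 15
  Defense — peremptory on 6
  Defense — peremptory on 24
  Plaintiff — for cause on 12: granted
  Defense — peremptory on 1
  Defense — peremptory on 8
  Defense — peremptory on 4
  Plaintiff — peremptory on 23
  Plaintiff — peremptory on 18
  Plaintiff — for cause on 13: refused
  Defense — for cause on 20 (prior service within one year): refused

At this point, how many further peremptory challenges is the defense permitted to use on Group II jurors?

Defense peremptories so far: #7, #21, #15, #6, #24, #1, #8, #4 — 8 of 9 used, 1 left overall.
Against Group II: #15, #24, #1 — 3 used; per-group cap 6 leaves 3.
Binding limit: min(1, 3) = 1.

1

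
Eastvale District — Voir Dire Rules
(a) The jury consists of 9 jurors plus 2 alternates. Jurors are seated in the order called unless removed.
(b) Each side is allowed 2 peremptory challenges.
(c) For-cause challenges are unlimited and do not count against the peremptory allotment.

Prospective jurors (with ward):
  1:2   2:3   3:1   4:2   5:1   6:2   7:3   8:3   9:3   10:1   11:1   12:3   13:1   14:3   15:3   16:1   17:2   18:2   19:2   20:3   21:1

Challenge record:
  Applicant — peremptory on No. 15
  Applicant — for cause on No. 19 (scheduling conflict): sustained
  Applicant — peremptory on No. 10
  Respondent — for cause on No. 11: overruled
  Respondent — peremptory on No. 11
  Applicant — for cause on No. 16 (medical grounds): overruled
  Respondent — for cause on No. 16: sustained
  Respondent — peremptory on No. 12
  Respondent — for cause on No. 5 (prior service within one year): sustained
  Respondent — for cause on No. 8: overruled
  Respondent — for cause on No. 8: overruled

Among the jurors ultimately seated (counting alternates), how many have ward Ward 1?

2

Removed: #5, #10, #11, #12, #15, #16, #19.
Seated (11 incl. alternates): #1, #2, #3, #4, #6, #7, #8, #9, #13, #14, #17.
Of those, in Ward 1: #3, #13 → 2.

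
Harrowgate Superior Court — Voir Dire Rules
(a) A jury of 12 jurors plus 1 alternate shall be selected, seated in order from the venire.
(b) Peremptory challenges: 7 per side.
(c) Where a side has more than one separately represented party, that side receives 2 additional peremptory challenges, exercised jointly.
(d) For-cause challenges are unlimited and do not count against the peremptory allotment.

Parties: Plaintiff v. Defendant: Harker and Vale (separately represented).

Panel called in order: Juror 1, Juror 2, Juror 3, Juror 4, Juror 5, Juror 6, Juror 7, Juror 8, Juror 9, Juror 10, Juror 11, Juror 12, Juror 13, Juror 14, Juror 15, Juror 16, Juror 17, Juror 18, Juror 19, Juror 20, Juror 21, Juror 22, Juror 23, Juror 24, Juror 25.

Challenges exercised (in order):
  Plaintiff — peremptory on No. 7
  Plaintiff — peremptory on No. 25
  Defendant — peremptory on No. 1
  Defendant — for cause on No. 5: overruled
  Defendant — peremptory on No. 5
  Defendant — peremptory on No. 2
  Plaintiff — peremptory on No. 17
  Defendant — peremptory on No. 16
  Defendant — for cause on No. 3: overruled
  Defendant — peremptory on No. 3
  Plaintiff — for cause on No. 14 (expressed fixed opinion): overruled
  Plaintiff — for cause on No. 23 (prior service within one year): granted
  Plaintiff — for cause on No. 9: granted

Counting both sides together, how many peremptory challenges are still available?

8

Plaintiff allotment: 7. Defendant allotment: 7 base + 2 multi-party = 9.
Plaintiff peremptories used: #7, #25, #17 — 3 (for-cause on #14, #23, #9 don't count).
Defendant peremptories used: #1, #5, #2, #16, #3 — 5 (for-cause on #5, #3 don't count).
Remaining: (7 − 3) + (9 − 5) = 8.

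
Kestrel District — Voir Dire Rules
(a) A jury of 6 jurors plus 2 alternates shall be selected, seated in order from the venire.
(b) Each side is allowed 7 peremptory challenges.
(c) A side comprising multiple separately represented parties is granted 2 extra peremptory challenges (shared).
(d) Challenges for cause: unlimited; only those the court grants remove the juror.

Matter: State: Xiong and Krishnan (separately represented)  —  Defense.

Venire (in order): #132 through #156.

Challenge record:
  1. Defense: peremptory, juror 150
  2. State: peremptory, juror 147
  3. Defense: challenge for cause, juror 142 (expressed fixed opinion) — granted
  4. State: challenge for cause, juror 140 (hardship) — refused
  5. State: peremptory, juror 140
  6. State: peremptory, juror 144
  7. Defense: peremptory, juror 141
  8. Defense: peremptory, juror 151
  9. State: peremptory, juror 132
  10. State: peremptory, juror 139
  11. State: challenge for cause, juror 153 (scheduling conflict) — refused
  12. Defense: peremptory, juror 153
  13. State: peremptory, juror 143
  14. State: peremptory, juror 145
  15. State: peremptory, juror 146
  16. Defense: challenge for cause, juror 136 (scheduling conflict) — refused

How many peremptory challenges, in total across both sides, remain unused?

State allotment: 7 base + 2 multi-party = 9. Defense allotment: 7.
State peremptories used: #147, #140, #144, #132, #139, #143, #145, #146 — 8 (for-cause on #140, #153 don't count).
Defense peremptories used: #150, #141, #151, #153 — 4 (for-cause on #142, #136 don't count).
Remaining: (9 − 8) + (7 − 4) = 4.

4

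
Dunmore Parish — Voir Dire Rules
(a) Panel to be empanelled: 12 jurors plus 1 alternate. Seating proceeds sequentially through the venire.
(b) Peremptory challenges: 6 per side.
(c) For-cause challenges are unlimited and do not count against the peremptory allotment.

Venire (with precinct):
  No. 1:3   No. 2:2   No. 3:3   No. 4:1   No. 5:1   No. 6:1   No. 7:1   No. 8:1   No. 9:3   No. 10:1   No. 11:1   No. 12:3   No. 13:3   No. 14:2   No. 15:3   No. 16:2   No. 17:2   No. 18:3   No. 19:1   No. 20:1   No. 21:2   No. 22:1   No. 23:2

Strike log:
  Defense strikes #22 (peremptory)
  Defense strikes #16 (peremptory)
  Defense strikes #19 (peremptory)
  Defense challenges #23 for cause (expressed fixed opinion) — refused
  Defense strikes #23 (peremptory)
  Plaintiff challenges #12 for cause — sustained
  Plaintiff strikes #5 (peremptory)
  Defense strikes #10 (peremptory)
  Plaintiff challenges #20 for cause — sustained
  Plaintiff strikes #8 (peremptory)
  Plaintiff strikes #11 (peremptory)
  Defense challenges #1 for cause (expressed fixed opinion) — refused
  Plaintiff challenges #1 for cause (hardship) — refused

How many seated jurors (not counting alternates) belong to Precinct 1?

Removed: #5, #8, #10, #11, #12, #16, #19, #20, #22, #23.
Seated jurors 1–12: #1, #2, #3, #4, #6, #7, #9, #13, #14, #15, #17, #18 (alternates #21 not counted).
Of those, in Precinct 1: #4, #6, #7 → 3.

3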